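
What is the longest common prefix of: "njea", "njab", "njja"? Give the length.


Words: njea, njab, njja
  Position 0: all 'n' => match
  Position 1: all 'j' => match
  Position 2: ('e', 'a', 'j') => mismatch, stop
LCP = "nj" (length 2)

2


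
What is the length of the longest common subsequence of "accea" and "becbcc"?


LCS of "accea" and "becbcc"
DP table:
           b    e    c    b    c    c
      0    0    0    0    0    0    0
  a   0    0    0    0    0    0    0
  c   0    0    0    1    1    1    1
  c   0    0    0    1    1    2    2
  e   0    0    1    1    1    2    2
  a   0    0    1    1    1    2    2
LCS length = dp[5][6] = 2

2


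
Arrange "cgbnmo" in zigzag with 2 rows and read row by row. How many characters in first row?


Zigzag "cgbnmo" into 2 rows:
Placing characters:
  'c' => row 0
  'g' => row 1
  'b' => row 0
  'n' => row 1
  'm' => row 0
  'o' => row 1
Rows:
  Row 0: "cbm"
  Row 1: "gno"
First row length: 3

3


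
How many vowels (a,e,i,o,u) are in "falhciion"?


Input: falhciion
Checking each character:
  'f' at position 0: consonant
  'a' at position 1: vowel (running total: 1)
  'l' at position 2: consonant
  'h' at position 3: consonant
  'c' at position 4: consonant
  'i' at position 5: vowel (running total: 2)
  'i' at position 6: vowel (running total: 3)
  'o' at position 7: vowel (running total: 4)
  'n' at position 8: consonant
Total vowels: 4

4


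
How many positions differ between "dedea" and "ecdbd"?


Comparing "dedea" and "ecdbd" position by position:
  Position 0: 'd' vs 'e' => DIFFER
  Position 1: 'e' vs 'c' => DIFFER
  Position 2: 'd' vs 'd' => same
  Position 3: 'e' vs 'b' => DIFFER
  Position 4: 'a' vs 'd' => DIFFER
Positions that differ: 4

4


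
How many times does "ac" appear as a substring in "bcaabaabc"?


Searching for "ac" in "bcaabaabc"
Scanning each position:
  Position 0: "bc" => no
  Position 1: "ca" => no
  Position 2: "aa" => no
  Position 3: "ab" => no
  Position 4: "ba" => no
  Position 5: "aa" => no
  Position 6: "ab" => no
  Position 7: "bc" => no
Total occurrences: 0

0


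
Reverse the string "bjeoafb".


Input: bjeoafb
Reading characters right to left:
  Position 6: 'b'
  Position 5: 'f'
  Position 4: 'a'
  Position 3: 'o'
  Position 2: 'e'
  Position 1: 'j'
  Position 0: 'b'
Reversed: bfaoejb

bfaoejb


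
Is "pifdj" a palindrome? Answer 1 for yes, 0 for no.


Input: pifdj
Reversed: jdfip
  Compare pos 0 ('p') with pos 4 ('j'): MISMATCH
  Compare pos 1 ('i') with pos 3 ('d'): MISMATCH
Result: not a palindrome

0


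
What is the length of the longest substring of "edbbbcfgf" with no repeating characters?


Input: "edbbbcfgf"
Sliding window (track last position of each char):
  Position 0 ('e'): window [0,0] length 1 -- new best
  Position 1 ('d'): window [0,1] length 2 -- new best
  Position 2 ('b'): window [0,2] length 3 -- new best
  Position 3 ('b'): repeat (last at 2), move window start to 3
  Position 3 ('b'): window [3,3] length 1
  Position 4 ('b'): repeat (last at 3), move window start to 4
  Position 4 ('b'): window [4,4] length 1
  Position 5 ('c'): window [4,5] length 2
  Position 6 ('f'): window [4,6] length 3
  Position 7 ('g'): window [4,7] length 4 -- new best
  Position 8 ('f'): repeat (last at 6), move window start to 7
  Position 8 ('f'): window [7,8] length 2
Longest substring with no repeats: "bcfg" with length 4

4


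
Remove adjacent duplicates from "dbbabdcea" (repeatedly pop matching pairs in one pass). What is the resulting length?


Input: dbbabdcea
Stack-based adjacent duplicate removal:
  Read 'd': push. Stack: d
  Read 'b': push. Stack: db
  Read 'b': matches stack top 'b' => pop. Stack: d
  Read 'a': push. Stack: da
  Read 'b': push. Stack: dab
  Read 'd': push. Stack: dabd
  Read 'c': push. Stack: dabdc
  Read 'e': push. Stack: dabdce
  Read 'a': push. Stack: dabdcea
Final stack: "dabdcea" (length 7)

7


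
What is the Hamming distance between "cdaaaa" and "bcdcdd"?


Comparing "cdaaaa" and "bcdcdd" position by position:
  Position 0: 'c' vs 'b' => differ
  Position 1: 'd' vs 'c' => differ
  Position 2: 'a' vs 'd' => differ
  Position 3: 'a' vs 'c' => differ
  Position 4: 'a' vs 'd' => differ
  Position 5: 'a' vs 'd' => differ
Total differences (Hamming distance): 6

6


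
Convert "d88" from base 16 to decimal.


Input: "d88" in base 16
Positional expansion:
  Digit 'd' (value 13) x 16^2 = 3328
  Digit '8' (value 8) x 16^1 = 128
  Digit '8' (value 8) x 16^0 = 8
Sum = 3464

3464


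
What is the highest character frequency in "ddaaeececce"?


Input: ddaaeececce
Character counts:
  'a': 2
  'c': 3
  'd': 2
  'e': 4
Maximum frequency: 4

4


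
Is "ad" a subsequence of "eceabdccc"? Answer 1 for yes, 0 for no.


Check if "ad" is a subsequence of "eceabdccc"
Greedy scan:
  Position 0 ('e'): no match needed
  Position 1 ('c'): no match needed
  Position 2 ('e'): no match needed
  Position 3 ('a'): matches sub[0] = 'a'
  Position 4 ('b'): no match needed
  Position 5 ('d'): matches sub[1] = 'd'
  Position 6 ('c'): no match needed
  Position 7 ('c'): no match needed
  Position 8 ('c'): no match needed
All 2 characters matched => is a subsequence

1


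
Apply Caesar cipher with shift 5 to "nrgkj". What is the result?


Caesar cipher: shift "nrgkj" by 5
  'n' (pos 13) + 5 = pos 18 = 's'
  'r' (pos 17) + 5 = pos 22 = 'w'
  'g' (pos 6) + 5 = pos 11 = 'l'
  'k' (pos 10) + 5 = pos 15 = 'p'
  'j' (pos 9) + 5 = pos 14 = 'o'
Result: swlpo

swlpo


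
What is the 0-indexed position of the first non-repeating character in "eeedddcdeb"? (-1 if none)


Input: eeedddcdeb
Character frequencies:
  'b': 1
  'c': 1
  'd': 4
  'e': 4
Scanning left to right for freq == 1:
  Position 0 ('e'): freq=4, skip
  Position 1 ('e'): freq=4, skip
  Position 2 ('e'): freq=4, skip
  Position 3 ('d'): freq=4, skip
  Position 4 ('d'): freq=4, skip
  Position 5 ('d'): freq=4, skip
  Position 6 ('c'): unique! => answer = 6

6


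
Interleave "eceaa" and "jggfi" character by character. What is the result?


Interleaving "eceaa" and "jggfi":
  Position 0: 'e' from first, 'j' from second => "ej"
  Position 1: 'c' from first, 'g' from second => "cg"
  Position 2: 'e' from first, 'g' from second => "eg"
  Position 3: 'a' from first, 'f' from second => "af"
  Position 4: 'a' from first, 'i' from second => "ai"
Result: ejcgegafai

ejcgegafai


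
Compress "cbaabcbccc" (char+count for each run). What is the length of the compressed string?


Input: cbaabcbccc
Runs:
  'c' x 1 => "c1"
  'b' x 1 => "b1"
  'a' x 2 => "a2"
  'b' x 1 => "b1"
  'c' x 1 => "c1"
  'b' x 1 => "b1"
  'c' x 3 => "c3"
Compressed: "c1b1a2b1c1b1c3"
Compressed length: 14

14


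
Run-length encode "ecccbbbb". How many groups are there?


Input: ecccbbbb
Scanning for consecutive runs:
  Group 1: 'e' x 1 (positions 0-0)
  Group 2: 'c' x 3 (positions 1-3)
  Group 3: 'b' x 4 (positions 4-7)
Total groups: 3

3


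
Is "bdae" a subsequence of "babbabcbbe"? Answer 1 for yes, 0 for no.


Check if "bdae" is a subsequence of "babbabcbbe"
Greedy scan:
  Position 0 ('b'): matches sub[0] = 'b'
  Position 1 ('a'): no match needed
  Position 2 ('b'): no match needed
  Position 3 ('b'): no match needed
  Position 4 ('a'): no match needed
  Position 5 ('b'): no match needed
  Position 6 ('c'): no match needed
  Position 7 ('b'): no match needed
  Position 8 ('b'): no match needed
  Position 9 ('e'): no match needed
Only matched 1/4 characters => not a subsequence

0


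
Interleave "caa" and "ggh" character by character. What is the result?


Interleaving "caa" and "ggh":
  Position 0: 'c' from first, 'g' from second => "cg"
  Position 1: 'a' from first, 'g' from second => "ag"
  Position 2: 'a' from first, 'h' from second => "ah"
Result: cgagah

cgagah


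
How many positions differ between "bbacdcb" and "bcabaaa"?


Comparing "bbacdcb" and "bcabaaa" position by position:
  Position 0: 'b' vs 'b' => same
  Position 1: 'b' vs 'c' => DIFFER
  Position 2: 'a' vs 'a' => same
  Position 3: 'c' vs 'b' => DIFFER
  Position 4: 'd' vs 'a' => DIFFER
  Position 5: 'c' vs 'a' => DIFFER
  Position 6: 'b' vs 'a' => DIFFER
Positions that differ: 5

5


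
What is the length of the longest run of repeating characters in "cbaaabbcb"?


Input: "cbaaabbcb"
Scanning for longest run:
  Position 1 ('b'): new char, reset run to 1
  Position 2 ('a'): new char, reset run to 1
  Position 3 ('a'): continues run of 'a', length=2
  Position 4 ('a'): continues run of 'a', length=3
  Position 5 ('b'): new char, reset run to 1
  Position 6 ('b'): continues run of 'b', length=2
  Position 7 ('c'): new char, reset run to 1
  Position 8 ('b'): new char, reset run to 1
Longest run: 'a' with length 3

3


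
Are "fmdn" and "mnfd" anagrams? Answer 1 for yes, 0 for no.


Strings: "fmdn", "mnfd"
Sorted first:  dfmn
Sorted second: dfmn
Sorted forms match => anagrams

1


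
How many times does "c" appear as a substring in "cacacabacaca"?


Searching for "c" in "cacacabacaca"
Scanning each position:
  Position 0: "c" => MATCH
  Position 1: "a" => no
  Position 2: "c" => MATCH
  Position 3: "a" => no
  Position 4: "c" => MATCH
  Position 5: "a" => no
  Position 6: "b" => no
  Position 7: "a" => no
  Position 8: "c" => MATCH
  Position 9: "a" => no
  Position 10: "c" => MATCH
  Position 11: "a" => no
Total occurrences: 5

5


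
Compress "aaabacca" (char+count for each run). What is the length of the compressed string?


Input: aaabacca
Runs:
  'a' x 3 => "a3"
  'b' x 1 => "b1"
  'a' x 1 => "a1"
  'c' x 2 => "c2"
  'a' x 1 => "a1"
Compressed: "a3b1a1c2a1"
Compressed length: 10

10


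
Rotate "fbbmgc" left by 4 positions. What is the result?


Input: "fbbmgc", rotate left by 4
First 4 characters: "fbbm"
Remaining characters: "gc"
Concatenate remaining + first: "gc" + "fbbm" = "gcfbbm"

gcfbbm


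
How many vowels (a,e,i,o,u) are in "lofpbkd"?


Input: lofpbkd
Checking each character:
  'l' at position 0: consonant
  'o' at position 1: vowel (running total: 1)
  'f' at position 2: consonant
  'p' at position 3: consonant
  'b' at position 4: consonant
  'k' at position 5: consonant
  'd' at position 6: consonant
Total vowels: 1

1


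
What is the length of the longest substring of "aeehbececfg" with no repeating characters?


Input: "aeehbececfg"
Sliding window (track last position of each char):
  Position 0 ('a'): window [0,0] length 1 -- new best
  Position 1 ('e'): window [0,1] length 2 -- new best
  Position 2 ('e'): repeat (last at 1), move window start to 2
  Position 2 ('e'): window [2,2] length 1
  Position 3 ('h'): window [2,3] length 2
  Position 4 ('b'): window [2,4] length 3 -- new best
  Position 5 ('e'): repeat (last at 2), move window start to 3
  Position 5 ('e'): window [3,5] length 3
  Position 6 ('c'): window [3,6] length 4 -- new best
  Position 7 ('e'): repeat (last at 5), move window start to 6
  Position 7 ('e'): window [6,7] length 2
  Position 8 ('c'): repeat (last at 6), move window start to 7
  Position 8 ('c'): window [7,8] length 2
  Position 9 ('f'): window [7,9] length 3
  Position 10 ('g'): window [7,10] length 4
Longest substring with no repeats: "hbec" with length 4

4


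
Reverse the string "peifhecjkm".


Input: peifhecjkm
Reading characters right to left:
  Position 9: 'm'
  Position 8: 'k'
  Position 7: 'j'
  Position 6: 'c'
  Position 5: 'e'
  Position 4: 'h'
  Position 3: 'f'
  Position 2: 'i'
  Position 1: 'e'
  Position 0: 'p'
Reversed: mkjcehfiep

mkjcehfiep


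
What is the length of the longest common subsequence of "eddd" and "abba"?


LCS of "eddd" and "abba"
DP table:
           a    b    b    a
      0    0    0    0    0
  e   0    0    0    0    0
  d   0    0    0    0    0
  d   0    0    0    0    0
  d   0    0    0    0    0
LCS length = dp[4][4] = 0

0


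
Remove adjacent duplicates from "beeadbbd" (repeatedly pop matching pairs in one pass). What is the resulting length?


Input: beeadbbd
Stack-based adjacent duplicate removal:
  Read 'b': push. Stack: b
  Read 'e': push. Stack: be
  Read 'e': matches stack top 'e' => pop. Stack: b
  Read 'a': push. Stack: ba
  Read 'd': push. Stack: bad
  Read 'b': push. Stack: badb
  Read 'b': matches stack top 'b' => pop. Stack: bad
  Read 'd': matches stack top 'd' => pop. Stack: ba
Final stack: "ba" (length 2)

2


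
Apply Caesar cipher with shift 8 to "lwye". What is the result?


Caesar cipher: shift "lwye" by 8
  'l' (pos 11) + 8 = pos 19 = 't'
  'w' (pos 22) + 8 = pos 4 = 'e'
  'y' (pos 24) + 8 = pos 6 = 'g'
  'e' (pos 4) + 8 = pos 12 = 'm'
Result: tegm

tegm


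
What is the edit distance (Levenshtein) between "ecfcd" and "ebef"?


Computing edit distance: "ecfcd" -> "ebef"
DP table:
           e    b    e    f
      0    1    2    3    4
  e   1    0    1    2    3
  c   2    1    1    2    3
  f   3    2    2    2    2
  c   4    3    3    3    3
  d   5    4    4    4    4
Edit distance = dp[5][4] = 4

4


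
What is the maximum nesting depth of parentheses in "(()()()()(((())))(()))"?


Input: "(()()()()(((())))(()))"
Tracking depth:
  Position 0 '(': depth becomes 1
  Position 1 '(': depth becomes 2
  Position 2 ')': depth becomes 1
  Position 3 '(': depth becomes 2
  Position 4 ')': depth becomes 1
  Position 5 '(': depth becomes 2
  Position 6 ')': depth becomes 1
  Position 7 '(': depth becomes 2
  Position 8 ')': depth becomes 1
  Position 9 '(': depth becomes 2
  Position 10 '(': depth becomes 3
  Position 11 '(': depth becomes 4
  Position 12 '(': depth becomes 5
  Position 13 ')': depth becomes 4
  Position 14 ')': depth becomes 3
  Position 15 ')': depth becomes 2
  Position 16 ')': depth becomes 1
  Position 17 '(': depth becomes 2
  Position 18 '(': depth becomes 3
  Position 19 ')': depth becomes 2
  Position 20 ')': depth becomes 1
  Position 21 ')': depth becomes 0
Maximum depth reached: 5

5


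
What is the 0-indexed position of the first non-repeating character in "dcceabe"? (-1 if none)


Input: dcceabe
Character frequencies:
  'a': 1
  'b': 1
  'c': 2
  'd': 1
  'e': 2
Scanning left to right for freq == 1:
  Position 0 ('d'): unique! => answer = 0

0


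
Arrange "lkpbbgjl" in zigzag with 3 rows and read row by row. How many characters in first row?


Zigzag "lkpbbgjl" into 3 rows:
Placing characters:
  'l' => row 0
  'k' => row 1
  'p' => row 2
  'b' => row 1
  'b' => row 0
  'g' => row 1
  'j' => row 2
  'l' => row 1
Rows:
  Row 0: "lb"
  Row 1: "kbgl"
  Row 2: "pj"
First row length: 2

2


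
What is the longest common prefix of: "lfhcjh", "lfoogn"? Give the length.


Words: lfhcjh, lfoogn
  Position 0: all 'l' => match
  Position 1: all 'f' => match
  Position 2: ('h', 'o') => mismatch, stop
LCP = "lf" (length 2)

2


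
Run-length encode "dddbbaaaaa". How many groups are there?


Input: dddbbaaaaa
Scanning for consecutive runs:
  Group 1: 'd' x 3 (positions 0-2)
  Group 2: 'b' x 2 (positions 3-4)
  Group 3: 'a' x 5 (positions 5-9)
Total groups: 3

3


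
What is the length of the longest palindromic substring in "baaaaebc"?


Input: "baaaaebc"
Checking substrings for palindromes:
  [1:5] "aaaa" (len 4) => palindrome
  [1:4] "aaa" (len 3) => palindrome
  [2:5] "aaa" (len 3) => palindrome
  [1:3] "aa" (len 2) => palindrome
  [2:4] "aa" (len 2) => palindrome
  [3:5] "aa" (len 2) => palindrome
Longest palindromic substring: "aaaa" with length 4

4


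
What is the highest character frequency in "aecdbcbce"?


Input: aecdbcbce
Character counts:
  'a': 1
  'b': 2
  'c': 3
  'd': 1
  'e': 2
Maximum frequency: 3

3


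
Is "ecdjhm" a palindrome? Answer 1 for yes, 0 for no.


Input: ecdjhm
Reversed: mhjdce
  Compare pos 0 ('e') with pos 5 ('m'): MISMATCH
  Compare pos 1 ('c') with pos 4 ('h'): MISMATCH
  Compare pos 2 ('d') with pos 3 ('j'): MISMATCH
Result: not a palindrome

0


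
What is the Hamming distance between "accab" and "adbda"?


Comparing "accab" and "adbda" position by position:
  Position 0: 'a' vs 'a' => same
  Position 1: 'c' vs 'd' => differ
  Position 2: 'c' vs 'b' => differ
  Position 3: 'a' vs 'd' => differ
  Position 4: 'b' vs 'a' => differ
Total differences (Hamming distance): 4

4


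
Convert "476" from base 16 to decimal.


Input: "476" in base 16
Positional expansion:
  Digit '4' (value 4) x 16^2 = 1024
  Digit '7' (value 7) x 16^1 = 112
  Digit '6' (value 6) x 16^0 = 6
Sum = 1142

1142


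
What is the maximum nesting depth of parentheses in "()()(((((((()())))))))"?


Input: "()()(((((((()())))))))"
Tracking depth:
  Position 0 '(': depth becomes 1
  Position 1 ')': depth becomes 0
  Position 2 '(': depth becomes 1
  Position 3 ')': depth becomes 0
  Position 4 '(': depth becomes 1
  Position 5 '(': depth becomes 2
  Position 6 '(': depth becomes 3
  Position 7 '(': depth becomes 4
  Position 8 '(': depth becomes 5
  Position 9 '(': depth becomes 6
  Position 10 '(': depth becomes 7
  Position 11 '(': depth becomes 8
  Position 12 ')': depth becomes 7
  Position 13 '(': depth becomes 8
  Position 14 ')': depth becomes 7
  Position 15 ')': depth becomes 6
  Position 16 ')': depth becomes 5
  Position 17 ')': depth becomes 4
  Position 18 ')': depth becomes 3
  Position 19 ')': depth becomes 2
  Position 20 ')': depth becomes 1
  Position 21 ')': depth becomes 0
Maximum depth reached: 8

8


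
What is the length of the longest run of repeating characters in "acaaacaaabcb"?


Input: "acaaacaaabcb"
Scanning for longest run:
  Position 1 ('c'): new char, reset run to 1
  Position 2 ('a'): new char, reset run to 1
  Position 3 ('a'): continues run of 'a', length=2
  Position 4 ('a'): continues run of 'a', length=3
  Position 5 ('c'): new char, reset run to 1
  Position 6 ('a'): new char, reset run to 1
  Position 7 ('a'): continues run of 'a', length=2
  Position 8 ('a'): continues run of 'a', length=3
  Position 9 ('b'): new char, reset run to 1
  Position 10 ('c'): new char, reset run to 1
  Position 11 ('b'): new char, reset run to 1
Longest run: 'a' with length 3

3


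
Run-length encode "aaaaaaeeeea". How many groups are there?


Input: aaaaaaeeeea
Scanning for consecutive runs:
  Group 1: 'a' x 6 (positions 0-5)
  Group 2: 'e' x 4 (positions 6-9)
  Group 3: 'a' x 1 (positions 10-10)
Total groups: 3

3


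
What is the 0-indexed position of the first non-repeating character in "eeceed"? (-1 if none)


Input: eeceed
Character frequencies:
  'c': 1
  'd': 1
  'e': 4
Scanning left to right for freq == 1:
  Position 0 ('e'): freq=4, skip
  Position 1 ('e'): freq=4, skip
  Position 2 ('c'): unique! => answer = 2

2


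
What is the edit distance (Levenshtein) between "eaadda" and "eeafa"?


Computing edit distance: "eaadda" -> "eeafa"
DP table:
           e    e    a    f    a
      0    1    2    3    4    5
  e   1    0    1    2    3    4
  a   2    1    1    1    2    3
  a   3    2    2    1    2    2
  d   4    3    3    2    2    3
  d   5    4    4    3    3    3
  a   6    5    5    4    4    3
Edit distance = dp[6][5] = 3

3


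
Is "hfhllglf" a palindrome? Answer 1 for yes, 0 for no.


Input: hfhllglf
Reversed: flgllhfh
  Compare pos 0 ('h') with pos 7 ('f'): MISMATCH
  Compare pos 1 ('f') with pos 6 ('l'): MISMATCH
  Compare pos 2 ('h') with pos 5 ('g'): MISMATCH
  Compare pos 3 ('l') with pos 4 ('l'): match
Result: not a palindrome

0


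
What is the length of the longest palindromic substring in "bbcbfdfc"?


Input: "bbcbfdfc"
Checking substrings for palindromes:
  [1:4] "bcb" (len 3) => palindrome
  [4:7] "fdf" (len 3) => palindrome
  [0:2] "bb" (len 2) => palindrome
Longest palindromic substring: "bcb" with length 3

3


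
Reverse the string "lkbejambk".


Input: lkbejambk
Reading characters right to left:
  Position 8: 'k'
  Position 7: 'b'
  Position 6: 'm'
  Position 5: 'a'
  Position 4: 'j'
  Position 3: 'e'
  Position 2: 'b'
  Position 1: 'k'
  Position 0: 'l'
Reversed: kbmajebkl

kbmajebkl


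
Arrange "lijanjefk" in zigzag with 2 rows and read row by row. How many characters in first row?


Zigzag "lijanjefk" into 2 rows:
Placing characters:
  'l' => row 0
  'i' => row 1
  'j' => row 0
  'a' => row 1
  'n' => row 0
  'j' => row 1
  'e' => row 0
  'f' => row 1
  'k' => row 0
Rows:
  Row 0: "ljnek"
  Row 1: "iajf"
First row length: 5

5


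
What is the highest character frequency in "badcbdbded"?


Input: badcbdbded
Character counts:
  'a': 1
  'b': 3
  'c': 1
  'd': 4
  'e': 1
Maximum frequency: 4

4


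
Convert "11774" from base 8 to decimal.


Input: "11774" in base 8
Positional expansion:
  Digit '1' (value 1) x 8^4 = 4096
  Digit '1' (value 1) x 8^3 = 512
  Digit '7' (value 7) x 8^2 = 448
  Digit '7' (value 7) x 8^1 = 56
  Digit '4' (value 4) x 8^0 = 4
Sum = 5116

5116


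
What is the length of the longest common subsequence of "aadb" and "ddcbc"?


LCS of "aadb" and "ddcbc"
DP table:
           d    d    c    b    c
      0    0    0    0    0    0
  a   0    0    0    0    0    0
  a   0    0    0    0    0    0
  d   0    1    1    1    1    1
  b   0    1    1    1    2    2
LCS length = dp[4][5] = 2

2


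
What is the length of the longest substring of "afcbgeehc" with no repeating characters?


Input: "afcbgeehc"
Sliding window (track last position of each char):
  Position 0 ('a'): window [0,0] length 1 -- new best
  Position 1 ('f'): window [0,1] length 2 -- new best
  Position 2 ('c'): window [0,2] length 3 -- new best
  Position 3 ('b'): window [0,3] length 4 -- new best
  Position 4 ('g'): window [0,4] length 5 -- new best
  Position 5 ('e'): window [0,5] length 6 -- new best
  Position 6 ('e'): repeat (last at 5), move window start to 6
  Position 6 ('e'): window [6,6] length 1
  Position 7 ('h'): window [6,7] length 2
  Position 8 ('c'): window [6,8] length 3
Longest substring with no repeats: "afcbge" with length 6

6


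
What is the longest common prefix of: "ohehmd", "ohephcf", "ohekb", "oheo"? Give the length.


Words: ohehmd, ohephcf, ohekb, oheo
  Position 0: all 'o' => match
  Position 1: all 'h' => match
  Position 2: all 'e' => match
  Position 3: ('h', 'p', 'k', 'o') => mismatch, stop
LCP = "ohe" (length 3)

3


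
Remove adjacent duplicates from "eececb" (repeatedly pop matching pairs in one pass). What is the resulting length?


Input: eececb
Stack-based adjacent duplicate removal:
  Read 'e': push. Stack: e
  Read 'e': matches stack top 'e' => pop. Stack: (empty)
  Read 'c': push. Stack: c
  Read 'e': push. Stack: ce
  Read 'c': push. Stack: cec
  Read 'b': push. Stack: cecb
Final stack: "cecb" (length 4)

4


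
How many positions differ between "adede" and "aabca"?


Comparing "adede" and "aabca" position by position:
  Position 0: 'a' vs 'a' => same
  Position 1: 'd' vs 'a' => DIFFER
  Position 2: 'e' vs 'b' => DIFFER
  Position 3: 'd' vs 'c' => DIFFER
  Position 4: 'e' vs 'a' => DIFFER
Positions that differ: 4

4


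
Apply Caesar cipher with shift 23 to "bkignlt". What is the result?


Caesar cipher: shift "bkignlt" by 23
  'b' (pos 1) + 23 = pos 24 = 'y'
  'k' (pos 10) + 23 = pos 7 = 'h'
  'i' (pos 8) + 23 = pos 5 = 'f'
  'g' (pos 6) + 23 = pos 3 = 'd'
  'n' (pos 13) + 23 = pos 10 = 'k'
  'l' (pos 11) + 23 = pos 8 = 'i'
  't' (pos 19) + 23 = pos 16 = 'q'
Result: yhfdkiq

yhfdkiq


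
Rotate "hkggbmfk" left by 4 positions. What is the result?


Input: "hkggbmfk", rotate left by 4
First 4 characters: "hkgg"
Remaining characters: "bmfk"
Concatenate remaining + first: "bmfk" + "hkgg" = "bmfkhkgg"

bmfkhkgg


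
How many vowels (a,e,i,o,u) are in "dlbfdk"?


Input: dlbfdk
Checking each character:
  'd' at position 0: consonant
  'l' at position 1: consonant
  'b' at position 2: consonant
  'f' at position 3: consonant
  'd' at position 4: consonant
  'k' at position 5: consonant
Total vowels: 0

0


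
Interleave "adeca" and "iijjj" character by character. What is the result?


Interleaving "adeca" and "iijjj":
  Position 0: 'a' from first, 'i' from second => "ai"
  Position 1: 'd' from first, 'i' from second => "di"
  Position 2: 'e' from first, 'j' from second => "ej"
  Position 3: 'c' from first, 'j' from second => "cj"
  Position 4: 'a' from first, 'j' from second => "aj"
Result: aidiejcjaj

aidiejcjaj


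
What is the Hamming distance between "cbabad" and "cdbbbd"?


Comparing "cbabad" and "cdbbbd" position by position:
  Position 0: 'c' vs 'c' => same
  Position 1: 'b' vs 'd' => differ
  Position 2: 'a' vs 'b' => differ
  Position 3: 'b' vs 'b' => same
  Position 4: 'a' vs 'b' => differ
  Position 5: 'd' vs 'd' => same
Total differences (Hamming distance): 3

3


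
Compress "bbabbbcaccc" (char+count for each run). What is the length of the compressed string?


Input: bbabbbcaccc
Runs:
  'b' x 2 => "b2"
  'a' x 1 => "a1"
  'b' x 3 => "b3"
  'c' x 1 => "c1"
  'a' x 1 => "a1"
  'c' x 3 => "c3"
Compressed: "b2a1b3c1a1c3"
Compressed length: 12

12


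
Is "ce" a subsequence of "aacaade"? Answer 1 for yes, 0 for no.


Check if "ce" is a subsequence of "aacaade"
Greedy scan:
  Position 0 ('a'): no match needed
  Position 1 ('a'): no match needed
  Position 2 ('c'): matches sub[0] = 'c'
  Position 3 ('a'): no match needed
  Position 4 ('a'): no match needed
  Position 5 ('d'): no match needed
  Position 6 ('e'): matches sub[1] = 'e'
All 2 characters matched => is a subsequence

1


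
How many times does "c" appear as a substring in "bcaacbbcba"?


Searching for "c" in "bcaacbbcba"
Scanning each position:
  Position 0: "b" => no
  Position 1: "c" => MATCH
  Position 2: "a" => no
  Position 3: "a" => no
  Position 4: "c" => MATCH
  Position 5: "b" => no
  Position 6: "b" => no
  Position 7: "c" => MATCH
  Position 8: "b" => no
  Position 9: "a" => no
Total occurrences: 3

3


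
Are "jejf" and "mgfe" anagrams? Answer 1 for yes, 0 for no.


Strings: "jejf", "mgfe"
Sorted first:  efjj
Sorted second: efgm
Differ at position 2: 'j' vs 'g' => not anagrams

0


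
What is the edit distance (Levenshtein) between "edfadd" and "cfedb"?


Computing edit distance: "edfadd" -> "cfedb"
DP table:
           c    f    e    d    b
      0    1    2    3    4    5
  e   1    1    2    2    3    4
  d   2    2    2    3    2    3
  f   3    3    2    3    3    3
  a   4    4    3    3    4    4
  d   5    5    4    4    3    4
  d   6    6    5    5    4    4
Edit distance = dp[6][5] = 4

4


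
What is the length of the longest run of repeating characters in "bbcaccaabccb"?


Input: "bbcaccaabccb"
Scanning for longest run:
  Position 1 ('b'): continues run of 'b', length=2
  Position 2 ('c'): new char, reset run to 1
  Position 3 ('a'): new char, reset run to 1
  Position 4 ('c'): new char, reset run to 1
  Position 5 ('c'): continues run of 'c', length=2
  Position 6 ('a'): new char, reset run to 1
  Position 7 ('a'): continues run of 'a', length=2
  Position 8 ('b'): new char, reset run to 1
  Position 9 ('c'): new char, reset run to 1
  Position 10 ('c'): continues run of 'c', length=2
  Position 11 ('b'): new char, reset run to 1
Longest run: 'b' with length 2

2


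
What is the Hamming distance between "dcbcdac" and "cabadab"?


Comparing "dcbcdac" and "cabadab" position by position:
  Position 0: 'd' vs 'c' => differ
  Position 1: 'c' vs 'a' => differ
  Position 2: 'b' vs 'b' => same
  Position 3: 'c' vs 'a' => differ
  Position 4: 'd' vs 'd' => same
  Position 5: 'a' vs 'a' => same
  Position 6: 'c' vs 'b' => differ
Total differences (Hamming distance): 4

4


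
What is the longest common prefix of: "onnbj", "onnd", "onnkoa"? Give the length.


Words: onnbj, onnd, onnkoa
  Position 0: all 'o' => match
  Position 1: all 'n' => match
  Position 2: all 'n' => match
  Position 3: ('b', 'd', 'k') => mismatch, stop
LCP = "onn" (length 3)

3


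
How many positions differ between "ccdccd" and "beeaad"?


Comparing "ccdccd" and "beeaad" position by position:
  Position 0: 'c' vs 'b' => DIFFER
  Position 1: 'c' vs 'e' => DIFFER
  Position 2: 'd' vs 'e' => DIFFER
  Position 3: 'c' vs 'a' => DIFFER
  Position 4: 'c' vs 'a' => DIFFER
  Position 5: 'd' vs 'd' => same
Positions that differ: 5

5


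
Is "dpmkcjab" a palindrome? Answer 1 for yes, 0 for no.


Input: dpmkcjab
Reversed: bajckmpd
  Compare pos 0 ('d') with pos 7 ('b'): MISMATCH
  Compare pos 1 ('p') with pos 6 ('a'): MISMATCH
  Compare pos 2 ('m') with pos 5 ('j'): MISMATCH
  Compare pos 3 ('k') with pos 4 ('c'): MISMATCH
Result: not a palindrome

0


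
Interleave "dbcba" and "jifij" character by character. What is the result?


Interleaving "dbcba" and "jifij":
  Position 0: 'd' from first, 'j' from second => "dj"
  Position 1: 'b' from first, 'i' from second => "bi"
  Position 2: 'c' from first, 'f' from second => "cf"
  Position 3: 'b' from first, 'i' from second => "bi"
  Position 4: 'a' from first, 'j' from second => "aj"
Result: djbicfbiaj

djbicfbiaj


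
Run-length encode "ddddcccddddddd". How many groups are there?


Input: ddddcccddddddd
Scanning for consecutive runs:
  Group 1: 'd' x 4 (positions 0-3)
  Group 2: 'c' x 3 (positions 4-6)
  Group 3: 'd' x 7 (positions 7-13)
Total groups: 3

3


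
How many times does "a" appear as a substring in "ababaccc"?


Searching for "a" in "ababaccc"
Scanning each position:
  Position 0: "a" => MATCH
  Position 1: "b" => no
  Position 2: "a" => MATCH
  Position 3: "b" => no
  Position 4: "a" => MATCH
  Position 5: "c" => no
  Position 6: "c" => no
  Position 7: "c" => no
Total occurrences: 3

3


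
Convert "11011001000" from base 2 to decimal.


Input: "11011001000" in base 2
Positional expansion:
  Digit '1' (value 1) x 2^10 = 1024
  Digit '1' (value 1) x 2^9 = 512
  Digit '0' (value 0) x 2^8 = 0
  Digit '1' (value 1) x 2^7 = 128
  Digit '1' (value 1) x 2^6 = 64
  Digit '0' (value 0) x 2^5 = 0
  Digit '0' (value 0) x 2^4 = 0
  Digit '1' (value 1) x 2^3 = 8
  Digit '0' (value 0) x 2^2 = 0
  Digit '0' (value 0) x 2^1 = 0
  Digit '0' (value 0) x 2^0 = 0
Sum = 1736

1736


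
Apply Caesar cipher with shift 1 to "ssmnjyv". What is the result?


Caesar cipher: shift "ssmnjyv" by 1
  's' (pos 18) + 1 = pos 19 = 't'
  's' (pos 18) + 1 = pos 19 = 't'
  'm' (pos 12) + 1 = pos 13 = 'n'
  'n' (pos 13) + 1 = pos 14 = 'o'
  'j' (pos 9) + 1 = pos 10 = 'k'
  'y' (pos 24) + 1 = pos 25 = 'z'
  'v' (pos 21) + 1 = pos 22 = 'w'
Result: ttnokzw

ttnokzw


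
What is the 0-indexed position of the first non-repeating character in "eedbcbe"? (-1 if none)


Input: eedbcbe
Character frequencies:
  'b': 2
  'c': 1
  'd': 1
  'e': 3
Scanning left to right for freq == 1:
  Position 0 ('e'): freq=3, skip
  Position 1 ('e'): freq=3, skip
  Position 2 ('d'): unique! => answer = 2

2


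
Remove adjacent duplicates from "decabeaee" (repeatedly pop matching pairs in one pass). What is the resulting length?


Input: decabeaee
Stack-based adjacent duplicate removal:
  Read 'd': push. Stack: d
  Read 'e': push. Stack: de
  Read 'c': push. Stack: dec
  Read 'a': push. Stack: deca
  Read 'b': push. Stack: decab
  Read 'e': push. Stack: decabe
  Read 'a': push. Stack: decabea
  Read 'e': push. Stack: decabeae
  Read 'e': matches stack top 'e' => pop. Stack: decabea
Final stack: "decabea" (length 7)

7


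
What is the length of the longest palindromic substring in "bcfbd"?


Input: "bcfbd"
Checking substrings for palindromes:
  No multi-char palindromic substrings found
Longest palindromic substring: "b" with length 1

1


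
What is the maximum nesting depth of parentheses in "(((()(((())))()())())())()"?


Input: "(((()(((())))()())())())()"
Tracking depth:
  Position 0 '(': depth becomes 1
  Position 1 '(': depth becomes 2
  Position 2 '(': depth becomes 3
  Position 3 '(': depth becomes 4
  Position 4 ')': depth becomes 3
  Position 5 '(': depth becomes 4
  Position 6 '(': depth becomes 5
  Position 7 '(': depth becomes 6
  Position 8 '(': depth becomes 7
  Position 9 ')': depth becomes 6
  Position 10 ')': depth becomes 5
  Position 11 ')': depth becomes 4
  Position 12 ')': depth becomes 3
  Position 13 '(': depth becomes 4
  Position 14 ')': depth becomes 3
  Position 15 '(': depth becomes 4
  Position 16 ')': depth becomes 3
  Position 17 ')': depth becomes 2
  Position 18 '(': depth becomes 3
  Position 19 ')': depth becomes 2
  Position 20 ')': depth becomes 1
  Position 21 '(': depth becomes 2
  Position 22 ')': depth becomes 1
  Position 23 ')': depth becomes 0
  Position 24 '(': depth becomes 1
  Position 25 ')': depth becomes 0
Maximum depth reached: 7

7


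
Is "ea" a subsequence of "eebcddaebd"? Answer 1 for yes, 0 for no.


Check if "ea" is a subsequence of "eebcddaebd"
Greedy scan:
  Position 0 ('e'): matches sub[0] = 'e'
  Position 1 ('e'): no match needed
  Position 2 ('b'): no match needed
  Position 3 ('c'): no match needed
  Position 4 ('d'): no match needed
  Position 5 ('d'): no match needed
  Position 6 ('a'): matches sub[1] = 'a'
  Position 7 ('e'): no match needed
  Position 8 ('b'): no match needed
  Position 9 ('d'): no match needed
All 2 characters matched => is a subsequence

1


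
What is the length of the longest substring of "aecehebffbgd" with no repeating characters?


Input: "aecehebffbgd"
Sliding window (track last position of each char):
  Position 0 ('a'): window [0,0] length 1 -- new best
  Position 1 ('e'): window [0,1] length 2 -- new best
  Position 2 ('c'): window [0,2] length 3 -- new best
  Position 3 ('e'): repeat (last at 1), move window start to 2
  Position 3 ('e'): window [2,3] length 2
  Position 4 ('h'): window [2,4] length 3
  Position 5 ('e'): repeat (last at 3), move window start to 4
  Position 5 ('e'): window [4,5] length 2
  Position 6 ('b'): window [4,6] length 3
  Position 7 ('f'): window [4,7] length 4 -- new best
  Position 8 ('f'): repeat (last at 7), move window start to 8
  Position 8 ('f'): window [8,8] length 1
  Position 9 ('b'): window [8,9] length 2
  Position 10 ('g'): window [8,10] length 3
  Position 11 ('d'): window [8,11] length 4
Longest substring with no repeats: "hebf" with length 4

4


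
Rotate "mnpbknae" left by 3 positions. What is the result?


Input: "mnpbknae", rotate left by 3
First 3 characters: "mnp"
Remaining characters: "bknae"
Concatenate remaining + first: "bknae" + "mnp" = "bknaemnp"

bknaemnp


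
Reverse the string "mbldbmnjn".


Input: mbldbmnjn
Reading characters right to left:
  Position 8: 'n'
  Position 7: 'j'
  Position 6: 'n'
  Position 5: 'm'
  Position 4: 'b'
  Position 3: 'd'
  Position 2: 'l'
  Position 1: 'b'
  Position 0: 'm'
Reversed: njnmbdlbm

njnmbdlbm


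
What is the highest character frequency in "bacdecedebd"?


Input: bacdecedebd
Character counts:
  'a': 1
  'b': 2
  'c': 2
  'd': 3
  'e': 3
Maximum frequency: 3

3


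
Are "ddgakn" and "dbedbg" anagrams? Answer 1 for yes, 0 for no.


Strings: "ddgakn", "dbedbg"
Sorted first:  addgkn
Sorted second: bbddeg
Differ at position 0: 'a' vs 'b' => not anagrams

0


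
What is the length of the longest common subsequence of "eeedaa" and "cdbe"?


LCS of "eeedaa" and "cdbe"
DP table:
           c    d    b    e
      0    0    0    0    0
  e   0    0    0    0    1
  e   0    0    0    0    1
  e   0    0    0    0    1
  d   0    0    1    1    1
  a   0    0    1    1    1
  a   0    0    1    1    1
LCS length = dp[6][4] = 1

1


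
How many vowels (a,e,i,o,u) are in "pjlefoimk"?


Input: pjlefoimk
Checking each character:
  'p' at position 0: consonant
  'j' at position 1: consonant
  'l' at position 2: consonant
  'e' at position 3: vowel (running total: 1)
  'f' at position 4: consonant
  'o' at position 5: vowel (running total: 2)
  'i' at position 6: vowel (running total: 3)
  'm' at position 7: consonant
  'k' at position 8: consonant
Total vowels: 3

3


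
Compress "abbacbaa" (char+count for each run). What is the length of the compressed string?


Input: abbacbaa
Runs:
  'a' x 1 => "a1"
  'b' x 2 => "b2"
  'a' x 1 => "a1"
  'c' x 1 => "c1"
  'b' x 1 => "b1"
  'a' x 2 => "a2"
Compressed: "a1b2a1c1b1a2"
Compressed length: 12

12


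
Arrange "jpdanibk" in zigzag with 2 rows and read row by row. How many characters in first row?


Zigzag "jpdanibk" into 2 rows:
Placing characters:
  'j' => row 0
  'p' => row 1
  'd' => row 0
  'a' => row 1
  'n' => row 0
  'i' => row 1
  'b' => row 0
  'k' => row 1
Rows:
  Row 0: "jdnb"
  Row 1: "paik"
First row length: 4

4


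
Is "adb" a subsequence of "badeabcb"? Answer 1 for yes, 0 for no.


Check if "adb" is a subsequence of "badeabcb"
Greedy scan:
  Position 0 ('b'): no match needed
  Position 1 ('a'): matches sub[0] = 'a'
  Position 2 ('d'): matches sub[1] = 'd'
  Position 3 ('e'): no match needed
  Position 4 ('a'): no match needed
  Position 5 ('b'): matches sub[2] = 'b'
  Position 6 ('c'): no match needed
  Position 7 ('b'): no match needed
All 3 characters matched => is a subsequence

1


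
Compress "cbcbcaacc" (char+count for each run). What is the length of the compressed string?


Input: cbcbcaacc
Runs:
  'c' x 1 => "c1"
  'b' x 1 => "b1"
  'c' x 1 => "c1"
  'b' x 1 => "b1"
  'c' x 1 => "c1"
  'a' x 2 => "a2"
  'c' x 2 => "c2"
Compressed: "c1b1c1b1c1a2c2"
Compressed length: 14

14


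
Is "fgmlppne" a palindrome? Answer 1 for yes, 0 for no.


Input: fgmlppne
Reversed: enpplmgf
  Compare pos 0 ('f') with pos 7 ('e'): MISMATCH
  Compare pos 1 ('g') with pos 6 ('n'): MISMATCH
  Compare pos 2 ('m') with pos 5 ('p'): MISMATCH
  Compare pos 3 ('l') with pos 4 ('p'): MISMATCH
Result: not a palindrome

0


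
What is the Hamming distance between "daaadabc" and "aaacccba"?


Comparing "daaadabc" and "aaacccba" position by position:
  Position 0: 'd' vs 'a' => differ
  Position 1: 'a' vs 'a' => same
  Position 2: 'a' vs 'a' => same
  Position 3: 'a' vs 'c' => differ
  Position 4: 'd' vs 'c' => differ
  Position 5: 'a' vs 'c' => differ
  Position 6: 'b' vs 'b' => same
  Position 7: 'c' vs 'a' => differ
Total differences (Hamming distance): 5

5


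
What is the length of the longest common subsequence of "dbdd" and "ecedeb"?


LCS of "dbdd" and "ecedeb"
DP table:
           e    c    e    d    e    b
      0    0    0    0    0    0    0
  d   0    0    0    0    1    1    1
  b   0    0    0    0    1    1    2
  d   0    0    0    0    1    1    2
  d   0    0    0    0    1    1    2
LCS length = dp[4][6] = 2

2


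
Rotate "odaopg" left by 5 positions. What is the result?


Input: "odaopg", rotate left by 5
First 5 characters: "odaop"
Remaining characters: "g"
Concatenate remaining + first: "g" + "odaop" = "godaop"

godaop


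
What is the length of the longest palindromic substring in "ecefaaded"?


Input: "ecefaaded"
Checking substrings for palindromes:
  [0:3] "ece" (len 3) => palindrome
  [6:9] "ded" (len 3) => palindrome
  [4:6] "aa" (len 2) => palindrome
Longest palindromic substring: "ece" with length 3

3


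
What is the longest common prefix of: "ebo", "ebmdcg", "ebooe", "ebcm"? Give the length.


Words: ebo, ebmdcg, ebooe, ebcm
  Position 0: all 'e' => match
  Position 1: all 'b' => match
  Position 2: ('o', 'm', 'o', 'c') => mismatch, stop
LCP = "eb" (length 2)

2


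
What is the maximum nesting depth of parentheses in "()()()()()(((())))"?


Input: "()()()()()(((())))"
Tracking depth:
  Position 0 '(': depth becomes 1
  Position 1 ')': depth becomes 0
  Position 2 '(': depth becomes 1
  Position 3 ')': depth becomes 0
  Position 4 '(': depth becomes 1
  Position 5 ')': depth becomes 0
  Position 6 '(': depth becomes 1
  Position 7 ')': depth becomes 0
  Position 8 '(': depth becomes 1
  Position 9 ')': depth becomes 0
  Position 10 '(': depth becomes 1
  Position 11 '(': depth becomes 2
  Position 12 '(': depth becomes 3
  Position 13 '(': depth becomes 4
  Position 14 ')': depth becomes 3
  Position 15 ')': depth becomes 2
  Position 16 ')': depth becomes 1
  Position 17 ')': depth becomes 0
Maximum depth reached: 4

4


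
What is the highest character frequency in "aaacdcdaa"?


Input: aaacdcdaa
Character counts:
  'a': 5
  'c': 2
  'd': 2
Maximum frequency: 5

5


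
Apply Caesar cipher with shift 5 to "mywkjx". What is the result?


Caesar cipher: shift "mywkjx" by 5
  'm' (pos 12) + 5 = pos 17 = 'r'
  'y' (pos 24) + 5 = pos 3 = 'd'
  'w' (pos 22) + 5 = pos 1 = 'b'
  'k' (pos 10) + 5 = pos 15 = 'p'
  'j' (pos 9) + 5 = pos 14 = 'o'
  'x' (pos 23) + 5 = pos 2 = 'c'
Result: rdbpoc

rdbpoc
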